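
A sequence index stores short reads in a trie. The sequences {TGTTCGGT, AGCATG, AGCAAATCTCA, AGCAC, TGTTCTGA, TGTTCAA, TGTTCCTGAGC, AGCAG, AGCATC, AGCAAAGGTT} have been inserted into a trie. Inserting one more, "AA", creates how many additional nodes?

1

Walking "AA" from the root, the first 1 characters ("A") follow existing edges; "A" is the first miss.
Each of the 1 remaining characters creates one node.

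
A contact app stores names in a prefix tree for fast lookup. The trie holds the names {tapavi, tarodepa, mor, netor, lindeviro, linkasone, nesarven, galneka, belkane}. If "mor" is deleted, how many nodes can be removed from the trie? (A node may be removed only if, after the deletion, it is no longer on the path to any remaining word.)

3

After clearing the end-marker at "mor", prune upward until reaching a node still needed by another word.
No other word shares any prefix with "mor", so all 3 of its nodes go.
Nodes removed: 3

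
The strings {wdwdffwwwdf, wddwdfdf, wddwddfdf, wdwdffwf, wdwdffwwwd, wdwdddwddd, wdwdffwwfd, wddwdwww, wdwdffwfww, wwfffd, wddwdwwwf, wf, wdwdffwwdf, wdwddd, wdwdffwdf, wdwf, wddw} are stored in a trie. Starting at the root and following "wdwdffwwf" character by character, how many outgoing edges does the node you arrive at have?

Follow the path "wdwdffwwf" to its node, then look at its outgoing edges.
Characters that immediately follow "wdwdffwwf" among the stored strings: {d}.
That node has 1 child edge.

1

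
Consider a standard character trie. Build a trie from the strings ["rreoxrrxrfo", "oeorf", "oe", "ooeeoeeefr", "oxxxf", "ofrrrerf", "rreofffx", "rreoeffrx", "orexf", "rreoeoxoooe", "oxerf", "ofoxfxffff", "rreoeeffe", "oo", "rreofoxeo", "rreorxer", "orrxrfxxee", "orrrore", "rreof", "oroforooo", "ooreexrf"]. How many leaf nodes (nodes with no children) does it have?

18

A leaf is a node with no children — equivalently, the end of a word that is not a proper prefix of any other stored word.
Those words: "oeorf", "ofoxfxffff", "ofrrrerf", "ooeeoeeefr", "ooreexrf", "orexf", "oroforooo", "orrrore", "orrxrfxxee", "oxerf", "oxxxf", "rreoeeffe", "rreoeffrx", "rreoeoxoooe", "rreofffx", "rreofoxeo", "rreorxer", "rreoxrrxrfo"
Leaf count: 18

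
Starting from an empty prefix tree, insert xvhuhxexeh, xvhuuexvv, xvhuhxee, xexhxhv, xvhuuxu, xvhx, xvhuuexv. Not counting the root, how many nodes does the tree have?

25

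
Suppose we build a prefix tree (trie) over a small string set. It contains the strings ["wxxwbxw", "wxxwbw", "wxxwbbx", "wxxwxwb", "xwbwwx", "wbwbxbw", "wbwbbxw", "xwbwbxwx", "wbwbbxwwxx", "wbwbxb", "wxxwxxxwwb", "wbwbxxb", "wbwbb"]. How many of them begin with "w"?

Filter for entries beginning with "w":
Matches: "wbwbb", "wbwbbxw", "wbwbbxwwxx", "wbwbxb", "wbwbxbw", "wbwbxxb", "wxxwbbx", "wxxwbw", "wxxwbxw", "wxxwxwb", "wxxwxxxwwb"
Count: 11

11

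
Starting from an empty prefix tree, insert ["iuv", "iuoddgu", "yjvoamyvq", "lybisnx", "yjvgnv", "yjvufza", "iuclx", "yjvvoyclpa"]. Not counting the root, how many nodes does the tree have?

41

For each word, the new-node count is its length minus the longest prefix already in the trie:
  "iuv" → 3 new (i, u, v)
  "iuoddgu" → prefix "iu" already present; 5 new (o, d, d, g, u)
  "yjvoamyvq" → 9 new (y, j, v, o, a, m, y, v, q)
  "lybisnx" → 7 new (l, y, b, i, s, n, x)
  "yjvgnv" → prefix "yjv" already present; 3 new (g, n, v)
  "yjvufza" → prefix "yjv" already present; 4 new (u, f, z, a)
  "iuclx" → prefix "iu" already present; 3 new (c, l, x)
  "yjvvoyclpa" → prefix "yjv" already present; 7 new (v, o, y, c, l, p, a)
Total nodes = 3 + 5 + 9 + 7 + 3 + 4 + 3 + 7 = 41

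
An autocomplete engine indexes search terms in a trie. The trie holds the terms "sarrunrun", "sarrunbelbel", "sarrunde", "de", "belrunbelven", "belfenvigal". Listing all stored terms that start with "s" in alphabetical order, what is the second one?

sarrunde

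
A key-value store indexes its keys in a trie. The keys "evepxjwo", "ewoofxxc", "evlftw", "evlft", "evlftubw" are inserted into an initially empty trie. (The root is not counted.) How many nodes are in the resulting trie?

22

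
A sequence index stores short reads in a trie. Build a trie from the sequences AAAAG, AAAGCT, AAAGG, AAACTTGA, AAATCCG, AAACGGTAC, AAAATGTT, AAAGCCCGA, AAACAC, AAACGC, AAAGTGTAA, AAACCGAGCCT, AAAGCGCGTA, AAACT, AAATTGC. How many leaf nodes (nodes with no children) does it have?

Leaves are exactly the stored words that no other stored word extends.
Those words: "AAAAG", "AAAATGTT", "AAACAC", "AAACCGAGCCT", "AAACGC", "AAACGGTAC", "AAACTTGA", "AAAGCCCGA", "AAAGCGCGTA", "AAAGCT", "AAAGG", "AAAGTGTAA", "AAATCCG", "AAATTGC"
Leaf count: 14

14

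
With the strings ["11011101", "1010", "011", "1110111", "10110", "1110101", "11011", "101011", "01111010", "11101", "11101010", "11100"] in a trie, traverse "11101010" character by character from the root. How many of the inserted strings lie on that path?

3

Walk "11101010" from the root; an end-of-word marker is hit whenever a stored word is a prefix of "11101010".
Prefixes of the query that are stored words: "11101", "1110101", "11101010"
Count: 3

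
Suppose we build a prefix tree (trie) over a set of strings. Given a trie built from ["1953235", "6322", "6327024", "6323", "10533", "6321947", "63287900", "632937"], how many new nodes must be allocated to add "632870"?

1

Walking "632870" from the root, the first 5 characters ("63287") follow existing edges; "0" is the first miss.
So 6 − 5 = 1 new nodes.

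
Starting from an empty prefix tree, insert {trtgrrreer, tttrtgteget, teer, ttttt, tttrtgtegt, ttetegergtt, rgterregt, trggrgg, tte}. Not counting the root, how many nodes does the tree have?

49

Insert word by word; a character creates a node only if that edge doesn't already exist:
  "trtgrrreer" → 10 new (t, r, t, g, r, r, r, e, e, r)
  "tttrtgteget" → prefix "t" already present; 10 new (t, t, r, t, g, t, e, g, e, t)
  "teer" → prefix "t" already present; 3 new (e, e, r)
  "ttttt" → prefix "ttt" already present; 2 new (t, t)
  "tttrtgtegt" → prefix "tttrtgteg" already present; 1 new (t)
  "ttetegergtt" → prefix "tt" already present; 9 new (e, t, e, g, e, r, g, t, t)
  "rgterregt" → 9 new (r, g, t, e, r, r, e, g, t)
  "trggrgg" → prefix "tr" already present; 5 new (g, g, r, g, g)
  "tte" → prefix "tte" already present; 0 new (none)
Total nodes = 10 + 10 + 3 + 2 + 1 + 9 + 9 + 5 + 0 = 49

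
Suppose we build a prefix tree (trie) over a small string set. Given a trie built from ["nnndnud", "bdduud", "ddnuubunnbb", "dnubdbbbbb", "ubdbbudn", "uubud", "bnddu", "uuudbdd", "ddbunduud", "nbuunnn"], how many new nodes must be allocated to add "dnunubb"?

"dnu" is already a path in the trie; the remaining "nubb" must be added.
New nodes needed: |"dnunubb"| − 3 = 7 − 3 = 4.

4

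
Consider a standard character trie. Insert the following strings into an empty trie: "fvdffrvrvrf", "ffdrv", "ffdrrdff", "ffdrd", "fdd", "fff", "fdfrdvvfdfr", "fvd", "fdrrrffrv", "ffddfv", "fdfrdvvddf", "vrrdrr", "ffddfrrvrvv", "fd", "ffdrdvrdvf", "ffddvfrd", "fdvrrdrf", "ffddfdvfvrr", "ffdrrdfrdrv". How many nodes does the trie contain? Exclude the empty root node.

82

For each word, the new-node count is its length minus the longest prefix already in the trie:
  "fvdffrvrvrf" → 11 new (f, v, d, f, f, r, v, r, v, r, f)
  "ffdrv" → prefix "f" already present; 4 new (f, d, r, v)
  "ffdrrdff" → prefix "ffdr" already present; 4 new (r, d, f, f)
  "ffdrd" → prefix "ffdr" already present; 1 new (d)
  "fdd" → prefix "f" already present; 2 new (d, d)
  "fff" → prefix "ff" already present; 1 new (f)
  "fdfrdvvfdfr" → prefix "fd" already present; 9 new (f, r, d, v, v, f, d, f, r)
  "fvd" → prefix "fvd" already present; 0 new (none)
  "fdrrrffrv" → prefix "fd" already present; 7 new (r, r, r, f, f, r, v)
  "ffddfv" → prefix "ffd" already present; 3 new (d, f, v)
  "fdfrdvvddf" → prefix "fdfrdvv" already present; 3 new (d, d, f)
  "vrrdrr" → 6 new (v, r, r, d, r, r)
  "ffddfrrvrvv" → prefix "ffddf" already present; 6 new (r, r, v, r, v, v)
  "fd" → prefix "fd" already present; 0 new (none)
  "ffdrdvrdvf" → prefix "ffdrd" already present; 5 new (v, r, d, v, f)
  "ffddvfrd" → prefix "ffdd" already present; 4 new (v, f, r, d)
  "fdvrrdrf" → prefix "fd" already present; 6 new (v, r, r, d, r, f)
  "ffddfdvfvrr" → prefix "ffddf" already present; 6 new (d, v, f, v, r, r)
  "ffdrrdfrdrv" → prefix "ffdrrdf" already present; 4 new (r, d, r, v)
Total nodes = 11 + 4 + 4 + 1 + 2 + 1 + 9 + 0 + 7 + 3 + 3 + 6 + 6 + 0 + 5 + 4 + 6 + 6 + 4 = 82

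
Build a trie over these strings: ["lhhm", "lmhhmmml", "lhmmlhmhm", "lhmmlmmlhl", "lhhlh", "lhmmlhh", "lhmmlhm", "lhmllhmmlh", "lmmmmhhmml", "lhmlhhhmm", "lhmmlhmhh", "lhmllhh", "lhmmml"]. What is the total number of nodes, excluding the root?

For each word, the new-node count is its length minus the longest prefix already in the trie:
  "lhhm" → 4 new (l, h, h, m)
  "lmhhmmml" → prefix "l" already present; 7 new (m, h, h, m, m, m, l)
  "lhmmlhmhm" → prefix "lh" already present; 7 new (m, m, l, h, m, h, m)
  "lhmmlmmlhl" → prefix "lhmml" already present; 5 new (m, m, l, h, l)
  "lhhlh" → prefix "lhh" already present; 2 new (l, h)
  "lhmmlhh" → prefix "lhmmlh" already present; 1 new (h)
  "lhmmlhm" → prefix "lhmmlhm" already present; 0 new (none)
  "lhmllhmmlh" → prefix "lhm" already present; 7 new (l, l, h, m, m, l, h)
  "lmmmmhhmml" → prefix "lm" already present; 8 new (m, m, m, h, h, m, m, l)
  "lhmlhhhmm" → prefix "lhml" already present; 5 new (h, h, h, m, m)
  "lhmmlhmhh" → prefix "lhmmlhmh" already present; 1 new (h)
  "lhmllhh" → prefix "lhmllh" already present; 1 new (h)
  "lhmmml" → prefix "lhmm" already present; 2 new (m, l)
Total nodes = 4 + 7 + 7 + 5 + 2 + 1 + 0 + 7 + 8 + 5 + 1 + 1 + 2 = 50

50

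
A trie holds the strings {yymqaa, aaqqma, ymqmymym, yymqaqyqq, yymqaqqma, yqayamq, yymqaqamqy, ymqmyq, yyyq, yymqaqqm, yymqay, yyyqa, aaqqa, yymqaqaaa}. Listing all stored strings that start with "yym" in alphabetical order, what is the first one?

Words with prefix "yym", in lexicographic order: "yymqaa", "yymqaqaaa", "yymqaqamqy", "yymqaqqm", "yymqaqqma", "yymqaqyqq", "yymqay"
Position 1: yymqaa

yymqaa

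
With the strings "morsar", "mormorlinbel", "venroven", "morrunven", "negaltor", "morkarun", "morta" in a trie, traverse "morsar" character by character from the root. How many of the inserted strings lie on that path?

Traverse "morsar" character by character; count nodes along the way that are marked as word ends.
Prefixes of the query that are stored words: "morsar"
Count: 1

1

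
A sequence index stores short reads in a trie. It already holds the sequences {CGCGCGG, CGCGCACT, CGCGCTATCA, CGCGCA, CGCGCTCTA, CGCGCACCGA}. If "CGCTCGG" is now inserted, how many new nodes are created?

The longest prefix of "CGCTCGG" already in the trie is "CGC" (length 3).
So 7 − 3 = 4 new nodes.

4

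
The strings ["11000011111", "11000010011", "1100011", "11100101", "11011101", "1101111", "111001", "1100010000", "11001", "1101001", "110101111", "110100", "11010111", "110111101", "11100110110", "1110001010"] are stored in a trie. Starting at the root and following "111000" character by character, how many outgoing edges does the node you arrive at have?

The children of the "111000" node are the distinct next characters among strings starting with "111000".
Characters that immediately follow "111000" among the stored strings: {1}.
That node has 1 child edge.

1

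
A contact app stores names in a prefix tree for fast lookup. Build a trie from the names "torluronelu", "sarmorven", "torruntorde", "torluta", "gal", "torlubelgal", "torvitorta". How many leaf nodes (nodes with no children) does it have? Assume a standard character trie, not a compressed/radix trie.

Leaves are exactly the stored words that no other stored word extends.
Those words: "gal", "sarmorven", "torlubelgal", "torluronelu", "torluta", "torruntorde", "torvitorta"
Leaf count: 7

7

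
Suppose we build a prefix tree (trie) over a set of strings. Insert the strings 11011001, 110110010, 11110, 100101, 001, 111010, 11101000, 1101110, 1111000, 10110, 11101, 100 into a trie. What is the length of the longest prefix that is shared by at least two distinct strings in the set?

8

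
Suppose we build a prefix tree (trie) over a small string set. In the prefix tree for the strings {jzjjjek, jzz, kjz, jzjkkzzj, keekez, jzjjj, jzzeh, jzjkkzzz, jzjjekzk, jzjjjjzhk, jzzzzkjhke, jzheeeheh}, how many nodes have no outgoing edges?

A leaf is a node with no children — equivalently, the end of a word that is not a proper prefix of any other stored word.
Those words: "jzheeeheh", "jzjjekzk", "jzjjjek", "jzjjjjzhk", "jzjkkzzj", "jzjkkzzz", "jzzeh", "jzzzzkjhke", "keekez", "kjz"
Leaf count: 10

10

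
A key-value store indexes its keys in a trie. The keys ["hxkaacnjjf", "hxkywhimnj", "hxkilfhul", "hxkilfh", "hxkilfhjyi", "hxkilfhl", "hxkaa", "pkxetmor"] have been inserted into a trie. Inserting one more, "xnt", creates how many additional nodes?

3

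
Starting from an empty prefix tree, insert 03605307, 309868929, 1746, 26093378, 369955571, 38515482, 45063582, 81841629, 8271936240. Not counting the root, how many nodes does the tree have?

69

Count nodes per top-level branch (shared prefixes stored once):
  '0'-branch (03605307): 8 nodes
  '1'-branch (1746): 4 nodes
  '2'-branch (26093378): 8 nodes
  '3'-branch (309868929, 369955571, 38515482): 24 nodes
  '4'-branch (45063582): 8 nodes
  '8'-branch (81841629, 8271936240): 17 nodes
Sum: 69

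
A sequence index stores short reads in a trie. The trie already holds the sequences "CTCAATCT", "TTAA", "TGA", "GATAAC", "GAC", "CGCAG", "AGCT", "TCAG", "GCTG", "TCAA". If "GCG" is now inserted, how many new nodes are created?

The longest prefix of "GCG" already in the trie is "GC" (length 2).
New nodes needed: |"GCG"| − 2 = 3 − 2 = 1.

1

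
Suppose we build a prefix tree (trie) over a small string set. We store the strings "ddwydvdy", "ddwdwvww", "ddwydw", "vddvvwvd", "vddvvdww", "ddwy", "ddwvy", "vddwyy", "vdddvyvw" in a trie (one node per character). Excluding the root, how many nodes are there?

Insert word by word; a character creates a node only if that edge doesn't already exist:
  "ddwydvdy" → 8 new (d, d, w, y, d, v, d, y)
  "ddwdwvww" → prefix "ddw" already present; 5 new (d, w, v, w, w)
  "ddwydw" → prefix "ddwyd" already present; 1 new (w)
  "vddvvwvd" → 8 new (v, d, d, v, v, w, v, d)
  "vddvvdww" → prefix "vddvv" already present; 3 new (d, w, w)
  "ddwy" → prefix "ddwy" already present; 0 new (none)
  "ddwvy" → prefix "ddw" already present; 2 new (v, y)
  "vddwyy" → prefix "vdd" already present; 3 new (w, y, y)
  "vdddvyvw" → prefix "vdd" already present; 5 new (d, v, y, v, w)
Total nodes = 8 + 5 + 1 + 8 + 3 + 0 + 2 + 3 + 5 = 35

35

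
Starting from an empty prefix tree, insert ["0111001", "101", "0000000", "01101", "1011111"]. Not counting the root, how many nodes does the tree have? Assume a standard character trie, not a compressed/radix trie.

22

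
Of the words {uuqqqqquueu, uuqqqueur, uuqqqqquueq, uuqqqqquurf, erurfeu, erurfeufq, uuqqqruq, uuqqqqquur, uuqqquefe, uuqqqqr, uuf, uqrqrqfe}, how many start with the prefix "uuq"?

Traverse to the node for "uuq", then collect every word in that subtree.
Matches: "uuqqqqquueq", "uuqqqqquueu", "uuqqqqquur", "uuqqqqquurf", "uuqqqqr", "uuqqqruq", "uuqqquefe", "uuqqqueur"
Count: 8

8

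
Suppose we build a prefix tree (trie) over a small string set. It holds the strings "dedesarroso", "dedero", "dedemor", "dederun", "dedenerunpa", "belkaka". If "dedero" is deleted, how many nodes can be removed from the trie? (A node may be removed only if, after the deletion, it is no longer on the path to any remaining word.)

1

A node on "dedero"'s path can go only if nothing else ends at it or branches off below it.
The suffix "o" (1 node) is used only by "dedero"; the node for "deder" still has the child "u", so pruning stops there.
Nodes removed: 1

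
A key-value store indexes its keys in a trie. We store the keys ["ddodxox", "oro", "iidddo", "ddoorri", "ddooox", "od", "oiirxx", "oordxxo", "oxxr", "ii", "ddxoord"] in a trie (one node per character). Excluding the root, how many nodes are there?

Trace insertions, counting only characters that open a new branch:
  "ddodxox" → 7 new (d, d, o, d, x, o, x)
  "oro" → 3 new (o, r, o)
  "iidddo" → 6 new (i, i, d, d, d, o)
  "ddoorri" → prefix "ddo" already present; 4 new (o, r, r, i)
  "ddooox" → prefix "ddoo" already present; 2 new (o, x)
  "od" → prefix "o" already present; 1 new (d)
  "oiirxx" → prefix "o" already present; 5 new (i, i, r, x, x)
  "oordxxo" → prefix "o" already present; 6 new (o, r, d, x, x, o)
  "oxxr" → prefix "o" already present; 3 new (x, x, r)
  "ii" → prefix "ii" already present; 0 new (none)
  "ddxoord" → prefix "dd" already present; 5 new (x, o, o, r, d)
Total nodes = 7 + 3 + 6 + 4 + 2 + 1 + 5 + 6 + 3 + 0 + 5 = 42

42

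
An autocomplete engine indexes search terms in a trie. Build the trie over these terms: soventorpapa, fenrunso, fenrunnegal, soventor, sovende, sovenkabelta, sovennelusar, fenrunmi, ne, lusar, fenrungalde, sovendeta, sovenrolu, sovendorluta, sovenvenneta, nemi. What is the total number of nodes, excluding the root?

76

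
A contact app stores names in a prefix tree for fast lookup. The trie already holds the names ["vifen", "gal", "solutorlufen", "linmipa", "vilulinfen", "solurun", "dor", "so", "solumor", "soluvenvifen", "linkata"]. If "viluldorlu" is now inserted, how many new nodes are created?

"vilul" is already a path in the trie; the remaining "dorlu" must be added.
Each of the 5 remaining characters creates one node.

5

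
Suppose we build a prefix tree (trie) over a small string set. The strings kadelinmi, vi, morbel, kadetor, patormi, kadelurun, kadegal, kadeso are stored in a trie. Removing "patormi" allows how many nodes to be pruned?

A node on "patormi"'s path can go only if nothing else ends at it or branches off below it.
No other word shares any prefix with "patormi", so all 7 of its nodes go.
Nodes removed: 7

7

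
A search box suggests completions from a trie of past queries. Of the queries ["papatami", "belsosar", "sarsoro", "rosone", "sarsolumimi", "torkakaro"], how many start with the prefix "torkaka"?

Filter for entries beginning with "torkaka":
Matches: "torkakaro"
Count: 1

1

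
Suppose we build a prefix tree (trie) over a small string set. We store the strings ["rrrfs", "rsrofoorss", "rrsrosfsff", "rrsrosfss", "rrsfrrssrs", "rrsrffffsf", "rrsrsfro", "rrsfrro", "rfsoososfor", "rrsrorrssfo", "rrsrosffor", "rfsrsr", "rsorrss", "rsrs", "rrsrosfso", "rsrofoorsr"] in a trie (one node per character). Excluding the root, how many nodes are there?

71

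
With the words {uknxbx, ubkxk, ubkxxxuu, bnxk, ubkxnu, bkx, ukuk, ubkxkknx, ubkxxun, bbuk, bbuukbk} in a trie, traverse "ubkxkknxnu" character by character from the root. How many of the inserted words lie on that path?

Walk "ubkxkknxnu" from the root; an end-of-word marker is hit whenever a stored word is a prefix of "ubkxkknxnu".
Prefixes of the query that are stored words: "ubkxk", "ubkxkknx"
Count: 2

2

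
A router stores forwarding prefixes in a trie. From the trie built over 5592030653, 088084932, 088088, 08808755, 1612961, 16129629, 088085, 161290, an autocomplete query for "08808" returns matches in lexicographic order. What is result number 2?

Filter for "08808…" and sort: "088084932", "088085", "08808755", "088088"
Position 2: 088085

088085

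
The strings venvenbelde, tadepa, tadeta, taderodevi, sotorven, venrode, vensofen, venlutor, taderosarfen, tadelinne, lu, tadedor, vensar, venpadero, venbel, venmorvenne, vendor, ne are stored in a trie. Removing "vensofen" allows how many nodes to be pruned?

After clearing the end-marker at "vensofen", prune upward until reaching a node still needed by another word.
The suffix "ofen" (4 nodes) is used only by "vensofen"; the node for "vens" still has the child "a", so pruning stops there.
Nodes removed: 4

4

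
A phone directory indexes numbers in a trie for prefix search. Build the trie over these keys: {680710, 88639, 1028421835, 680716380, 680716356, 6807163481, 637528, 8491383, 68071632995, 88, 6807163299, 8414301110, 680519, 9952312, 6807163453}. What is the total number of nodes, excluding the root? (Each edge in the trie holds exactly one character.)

65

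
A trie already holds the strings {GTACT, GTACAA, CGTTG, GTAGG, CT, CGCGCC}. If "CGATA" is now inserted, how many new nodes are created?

The longest prefix of "CGATA" already in the trie is "CG" (length 2).
Each of the 3 remaining characters creates one node.

3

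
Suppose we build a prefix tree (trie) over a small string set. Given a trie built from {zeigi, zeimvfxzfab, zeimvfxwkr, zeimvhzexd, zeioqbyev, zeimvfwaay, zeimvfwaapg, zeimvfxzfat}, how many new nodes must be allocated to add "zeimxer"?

3

Walking "zeimxer" from the root, the first 4 characters ("zeim") follow existing edges; "x" is the first miss.
Each of the 3 remaining characters creates one node.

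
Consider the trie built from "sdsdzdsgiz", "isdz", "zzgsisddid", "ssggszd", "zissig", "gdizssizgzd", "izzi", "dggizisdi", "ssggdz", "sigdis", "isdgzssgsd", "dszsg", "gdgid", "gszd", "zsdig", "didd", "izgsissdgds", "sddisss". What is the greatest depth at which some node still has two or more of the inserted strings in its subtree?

4

Look for the deepest trie node that still has at least two words in its subtree.
e.g. "ssggdz" and "ssggszd" share the prefix "ssgg" of length 4; no pair shares a longer one.
Longest shared-prefix length: 4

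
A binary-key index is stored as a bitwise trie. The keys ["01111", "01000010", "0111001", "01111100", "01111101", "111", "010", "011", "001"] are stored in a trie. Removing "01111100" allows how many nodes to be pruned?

1

Walk "01111100" from the leaf back toward the root, removing each node that no remaining word uses.
The suffix "0" (1 node) is used only by "01111100"; the node for "0111110" still has the child "1", so pruning stops there.
Nodes removed: 1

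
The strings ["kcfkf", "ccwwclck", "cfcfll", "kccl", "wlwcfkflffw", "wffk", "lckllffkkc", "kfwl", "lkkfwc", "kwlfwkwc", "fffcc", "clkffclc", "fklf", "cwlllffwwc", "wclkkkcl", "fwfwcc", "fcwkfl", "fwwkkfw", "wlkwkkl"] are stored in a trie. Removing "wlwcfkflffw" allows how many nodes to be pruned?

A node on "wlwcfkflffw"'s path can go only if nothing else ends at it or branches off below it.
The suffix "wcfkflffw" (9 nodes) is used only by "wlwcfkflffw"; the node for "wl" still has the child "k", so pruning stops there.
Nodes removed: 9

9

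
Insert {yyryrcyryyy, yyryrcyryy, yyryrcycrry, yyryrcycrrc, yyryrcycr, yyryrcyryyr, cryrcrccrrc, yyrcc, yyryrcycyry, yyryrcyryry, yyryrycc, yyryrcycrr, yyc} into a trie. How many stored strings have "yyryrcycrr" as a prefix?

Walk to "yyryrcycrr"; the words in its subtree are exactly those with that prefix.
Words under "yyryrcycrr": yyryrcycrr, yyryrcycrrc, yyryrcycrry
Count: 3

3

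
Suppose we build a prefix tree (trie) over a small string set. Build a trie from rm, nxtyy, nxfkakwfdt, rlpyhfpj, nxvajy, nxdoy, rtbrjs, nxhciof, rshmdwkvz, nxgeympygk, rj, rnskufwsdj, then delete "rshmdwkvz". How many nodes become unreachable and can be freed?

A node on "rshmdwkvz"'s path can go only if nothing else ends at it or branches off below it.
The suffix "shmdwkvz" (8 nodes) is used only by "rshmdwkvz"; the node for "r" still has the child "m", so pruning stops there.
Nodes removed: 8

8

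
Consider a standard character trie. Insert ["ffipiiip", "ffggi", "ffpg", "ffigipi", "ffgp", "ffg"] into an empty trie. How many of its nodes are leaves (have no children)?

Leaves are exactly the stored words that no other stored word extends.
Those words: "ffggi", "ffgp", "ffigipi", "ffipiiip", "ffpg"
Leaf count: 5

5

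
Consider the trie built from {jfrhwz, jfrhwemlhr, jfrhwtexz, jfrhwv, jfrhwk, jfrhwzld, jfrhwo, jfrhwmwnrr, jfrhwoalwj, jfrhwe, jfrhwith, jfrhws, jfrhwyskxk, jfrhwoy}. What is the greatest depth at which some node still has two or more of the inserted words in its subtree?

6

Look for the deepest trie node that still has at least two words in its subtree.
"jfrhwe" and "jfrhwemlhr" agree on "jfrhwe" (6 characters) before diverging; nothing deeper is shared.
Longest shared-prefix length: 6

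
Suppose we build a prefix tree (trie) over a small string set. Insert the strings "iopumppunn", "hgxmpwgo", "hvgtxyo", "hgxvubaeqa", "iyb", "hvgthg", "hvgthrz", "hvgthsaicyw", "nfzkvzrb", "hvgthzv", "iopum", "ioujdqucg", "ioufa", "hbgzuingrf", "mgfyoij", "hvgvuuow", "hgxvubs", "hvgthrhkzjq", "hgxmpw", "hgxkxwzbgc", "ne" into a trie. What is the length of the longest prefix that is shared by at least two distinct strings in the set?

Equivalently: take the maximum, over all pairs, of their longest common prefix length.
"hgxmpw" and "hgxmpwgo" agree on "hgxmpw" (6 characters) before diverging; nothing deeper is shared.
Longest shared-prefix length: 6

6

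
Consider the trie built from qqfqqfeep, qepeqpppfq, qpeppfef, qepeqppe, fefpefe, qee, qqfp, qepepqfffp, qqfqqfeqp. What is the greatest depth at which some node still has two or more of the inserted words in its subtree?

Equivalently: take the maximum, over all pairs, of their longest common prefix length.
e.g. "qepeqppe" and "qepeqpppfq" share the prefix "qepeqpp" of length 7; no pair shares a longer one.
Longest shared-prefix length: 7

7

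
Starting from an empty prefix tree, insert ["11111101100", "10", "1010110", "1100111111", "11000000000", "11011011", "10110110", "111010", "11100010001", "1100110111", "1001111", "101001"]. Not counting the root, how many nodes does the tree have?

Trace insertions, counting only characters that open a new branch:
  "11111101100" → 11 new (1, 1, 1, 1, 1, 1, 0, 1, 1, 0, 0)
  "10" → prefix "1" already present; 1 new (0)
  "1010110" → prefix "10" already present; 5 new (1, 0, 1, 1, 0)
  "1100111111" → prefix "11" already present; 8 new (0, 0, 1, 1, 1, 1, 1, 1)
  "11000000000" → prefix "1100" already present; 7 new (0, 0, 0, 0, 0, 0, 0)
  "11011011" → prefix "110" already present; 5 new (1, 1, 0, 1, 1)
  "10110110" → prefix "101" already present; 5 new (1, 0, 1, 1, 0)
  "111010" → prefix "111" already present; 3 new (0, 1, 0)
  "11100010001" → prefix "1110" already present; 7 new (0, 0, 1, 0, 0, 0, 1)
  "1100110111" → prefix "110011" already present; 4 new (0, 1, 1, 1)
  "1001111" → prefix "10" already present; 5 new (0, 1, 1, 1, 1)
  "101001" → prefix "1010" already present; 2 new (0, 1)
Total nodes = 11 + 1 + 5 + 8 + 7 + 5 + 5 + 3 + 7 + 4 + 5 + 2 = 63

63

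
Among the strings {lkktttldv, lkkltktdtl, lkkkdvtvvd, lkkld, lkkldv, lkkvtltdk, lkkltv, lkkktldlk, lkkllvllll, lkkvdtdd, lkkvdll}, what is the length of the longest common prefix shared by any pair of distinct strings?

The deepest shared node is where two words last agree before diverging.
"lkkld" and "lkkldv" agree on "lkkld" (5 characters) before diverging; nothing deeper is shared.
Longest shared-prefix length: 5

5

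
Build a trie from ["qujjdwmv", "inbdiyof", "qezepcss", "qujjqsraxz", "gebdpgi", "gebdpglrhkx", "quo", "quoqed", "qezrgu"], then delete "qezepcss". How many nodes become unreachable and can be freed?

5

Walk "qezepcss" from the leaf back toward the root, removing each node that no remaining word uses.
The suffix "epcss" (5 nodes) is used only by "qezepcss"; the node for "qez" still has the child "r", so pruning stops there.
Nodes removed: 5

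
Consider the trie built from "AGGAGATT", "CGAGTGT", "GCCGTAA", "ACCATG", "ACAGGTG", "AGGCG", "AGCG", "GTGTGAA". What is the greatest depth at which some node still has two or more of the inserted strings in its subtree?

Equivalently: take the maximum, over all pairs, of their longest common prefix length.
e.g. "AGGAGATT" and "AGGCG" share the prefix "AGG" of length 3; no pair shares a longer one.
Longest shared-prefix length: 3

3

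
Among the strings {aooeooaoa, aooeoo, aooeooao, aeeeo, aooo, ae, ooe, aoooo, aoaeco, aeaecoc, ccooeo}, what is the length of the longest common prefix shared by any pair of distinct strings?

8

Equivalently: take the maximum, over all pairs, of their longest common prefix length.
e.g. "aooeooao" and "aooeooaoa" share the prefix "aooeooao" of length 8; no pair shares a longer one.
Longest shared-prefix length: 8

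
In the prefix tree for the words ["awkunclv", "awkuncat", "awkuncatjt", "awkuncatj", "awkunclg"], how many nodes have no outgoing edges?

Leaves are exactly the stored words that no other stored word extends.
Those words: "awkuncatjt", "awkunclg", "awkunclv"
Leaf count: 3

3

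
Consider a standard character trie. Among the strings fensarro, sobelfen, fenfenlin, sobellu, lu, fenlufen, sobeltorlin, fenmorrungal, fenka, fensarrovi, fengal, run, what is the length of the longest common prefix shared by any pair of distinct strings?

Equivalently: take the maximum, over all pairs, of their longest common prefix length.
"fensarro" and "fensarrovi" agree on "fensarro" (8 characters) before diverging; nothing deeper is shared.
Longest shared-prefix length: 8

8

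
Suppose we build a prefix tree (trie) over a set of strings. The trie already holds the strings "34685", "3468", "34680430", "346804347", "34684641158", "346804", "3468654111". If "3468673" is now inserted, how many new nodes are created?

2

Walking "3468673" from the root, the first 5 characters ("34686") follow existing edges; "7" is the first miss.
New nodes needed: |"3468673"| − 5 = 7 − 5 = 2.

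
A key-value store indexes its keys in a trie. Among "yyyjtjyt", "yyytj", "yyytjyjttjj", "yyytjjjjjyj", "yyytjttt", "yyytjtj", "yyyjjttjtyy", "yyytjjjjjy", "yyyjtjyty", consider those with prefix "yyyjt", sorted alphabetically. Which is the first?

yyyjtjyt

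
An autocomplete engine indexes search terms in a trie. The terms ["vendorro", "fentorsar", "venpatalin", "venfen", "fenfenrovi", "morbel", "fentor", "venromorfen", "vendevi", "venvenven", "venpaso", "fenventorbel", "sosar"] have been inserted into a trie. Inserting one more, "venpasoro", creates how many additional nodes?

2

The longest prefix of "venpasoro" already in the trie is "venpaso" (length 7).
Each of the 2 remaining characters creates one node.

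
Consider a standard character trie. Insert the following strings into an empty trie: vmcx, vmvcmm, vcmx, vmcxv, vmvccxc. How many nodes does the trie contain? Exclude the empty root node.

15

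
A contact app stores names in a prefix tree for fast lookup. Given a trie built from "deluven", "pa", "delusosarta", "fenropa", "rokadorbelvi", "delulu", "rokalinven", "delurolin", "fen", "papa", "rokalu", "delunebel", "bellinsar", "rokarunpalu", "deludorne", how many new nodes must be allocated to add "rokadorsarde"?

"rokador" is already a path in the trie; the remaining "sarde" must be added.
So 12 − 7 = 5 new nodes.

5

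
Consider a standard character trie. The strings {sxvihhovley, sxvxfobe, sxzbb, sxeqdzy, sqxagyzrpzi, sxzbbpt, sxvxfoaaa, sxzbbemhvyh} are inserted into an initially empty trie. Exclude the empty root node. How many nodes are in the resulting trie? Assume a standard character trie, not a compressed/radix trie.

45

Trace insertions, counting only characters that open a new branch:
  "sxvihhovley" → 11 new (s, x, v, i, h, h, o, v, l, e, y)
  "sxvxfobe" → prefix "sxv" already present; 5 new (x, f, o, b, e)
  "sxzbb" → prefix "sx" already present; 3 new (z, b, b)
  "sxeqdzy" → prefix "sx" already present; 5 new (e, q, d, z, y)
  "sqxagyzrpzi" → prefix "s" already present; 10 new (q, x, a, g, y, z, r, p, z, i)
  "sxzbbpt" → prefix "sxzbb" already present; 2 new (p, t)
  "sxvxfoaaa" → prefix "sxvxfo" already present; 3 new (a, a, a)
  "sxzbbemhvyh" → prefix "sxzbb" already present; 6 new (e, m, h, v, y, h)
Total nodes = 11 + 5 + 3 + 5 + 10 + 2 + 3 + 6 = 45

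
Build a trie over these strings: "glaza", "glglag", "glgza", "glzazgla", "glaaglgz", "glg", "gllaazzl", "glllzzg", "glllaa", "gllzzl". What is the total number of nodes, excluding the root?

37

Count nodes per top-level branch (shared prefixes stored once):
  'g'-branch (glaaglgz, glaza, glg, glglag, glgza, gllaazzl, glllaa, glllzzg, gllzzl, glzazgla): 37 nodes
Sum: 37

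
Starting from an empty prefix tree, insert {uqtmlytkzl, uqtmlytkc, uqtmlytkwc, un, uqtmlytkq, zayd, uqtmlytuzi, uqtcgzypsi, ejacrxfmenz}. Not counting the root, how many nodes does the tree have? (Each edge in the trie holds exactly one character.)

40

Trace insertions, counting only characters that open a new branch:
  "uqtmlytkzl" → 10 new (u, q, t, m, l, y, t, k, z, l)
  "uqtmlytkc" → prefix "uqtmlytk" already present; 1 new (c)
  "uqtmlytkwc" → prefix "uqtmlytk" already present; 2 new (w, c)
  "un" → prefix "u" already present; 1 new (n)
  "uqtmlytkq" → prefix "uqtmlytk" already present; 1 new (q)
  "zayd" → 4 new (z, a, y, d)
  "uqtmlytuzi" → prefix "uqtmlyt" already present; 3 new (u, z, i)
  "uqtcgzypsi" → prefix "uqt" already present; 7 new (c, g, z, y, p, s, i)
  "ejacrxfmenz" → 11 new (e, j, a, c, r, x, f, m, e, n, z)
Total nodes = 10 + 1 + 2 + 1 + 1 + 4 + 3 + 7 + 11 = 40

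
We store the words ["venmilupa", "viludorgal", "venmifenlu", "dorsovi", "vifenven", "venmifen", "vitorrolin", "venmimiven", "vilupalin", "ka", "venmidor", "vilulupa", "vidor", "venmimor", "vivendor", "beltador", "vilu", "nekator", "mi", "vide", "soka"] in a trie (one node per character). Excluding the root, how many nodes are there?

Trace insertions, counting only characters that open a new branch:
  "venmilupa" → 9 new (v, e, n, m, i, l, u, p, a)
  "viludorgal" → prefix "v" already present; 9 new (i, l, u, d, o, r, g, a, l)
  "venmifenlu" → prefix "venmi" already present; 5 new (f, e, n, l, u)
  "dorsovi" → 7 new (d, o, r, s, o, v, i)
  "vifenven" → prefix "vi" already present; 6 new (f, e, n, v, e, n)
  "venmifen" → prefix "venmifen" already present; 0 new (none)
  "vitorrolin" → prefix "vi" already present; 8 new (t, o, r, r, o, l, i, n)
  "venmimiven" → prefix "venmi" already present; 5 new (m, i, v, e, n)
  "vilupalin" → prefix "vilu" already present; 5 new (p, a, l, i, n)
  "ka" → 2 new (k, a)
  "venmidor" → prefix "venmi" already present; 3 new (d, o, r)
  "vilulupa" → prefix "vilu" already present; 4 new (l, u, p, a)
  "vidor" → prefix "vi" already present; 3 new (d, o, r)
  "venmimor" → prefix "venmim" already present; 2 new (o, r)
  "vivendor" → prefix "vi" already present; 6 new (v, e, n, d, o, r)
  "beltador" → 8 new (b, e, l, t, a, d, o, r)
  "vilu" → prefix "vilu" already present; 0 new (none)
  "nekator" → 7 new (n, e, k, a, t, o, r)
  "mi" → 2 new (m, i)
  "vide" → prefix "vid" already present; 1 new (e)
  "soka" → 4 new (s, o, k, a)
Total nodes = 9 + 9 + 5 + 7 + 6 + 0 + 8 + 5 + 5 + 2 + 3 + 4 + 3 + 2 + 6 + 8 + 0 + 7 + 2 + 1 + 4 = 96

96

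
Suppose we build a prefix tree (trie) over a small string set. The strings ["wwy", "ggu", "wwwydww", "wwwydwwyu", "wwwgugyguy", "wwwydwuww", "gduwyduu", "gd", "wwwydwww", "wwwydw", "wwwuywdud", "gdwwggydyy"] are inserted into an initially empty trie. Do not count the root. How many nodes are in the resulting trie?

45

Insert word by word; a character creates a node only if that edge doesn't already exist:
  "wwy" → 3 new (w, w, y)
  "ggu" → 3 new (g, g, u)
  "wwwydww" → prefix "ww" already present; 5 new (w, y, d, w, w)
  "wwwydwwyu" → prefix "wwwydww" already present; 2 new (y, u)
  "wwwgugyguy" → prefix "www" already present; 7 new (g, u, g, y, g, u, y)
  "wwwydwuww" → prefix "wwwydw" already present; 3 new (u, w, w)
  "gduwyduu" → prefix "g" already present; 7 new (d, u, w, y, d, u, u)
  "gd" → prefix "gd" already present; 0 new (none)
  "wwwydwww" → prefix "wwwydww" already present; 1 new (w)
  "wwwydw" → prefix "wwwydw" already present; 0 new (none)
  "wwwuywdud" → prefix "www" already present; 6 new (u, y, w, d, u, d)
  "gdwwggydyy" → prefix "gd" already present; 8 new (w, w, g, g, y, d, y, y)
Total nodes = 3 + 3 + 5 + 2 + 7 + 3 + 7 + 0 + 1 + 0 + 6 + 8 = 45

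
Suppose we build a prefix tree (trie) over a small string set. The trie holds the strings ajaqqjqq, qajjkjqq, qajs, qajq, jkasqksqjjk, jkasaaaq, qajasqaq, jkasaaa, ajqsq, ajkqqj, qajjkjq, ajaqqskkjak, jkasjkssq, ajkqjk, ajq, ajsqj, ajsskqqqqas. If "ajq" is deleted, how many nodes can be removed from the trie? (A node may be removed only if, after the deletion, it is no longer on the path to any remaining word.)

0

After clearing the end-marker at "ajq", prune upward until reaching a node still needed by another word.
Every node on "ajq" is still needed (e.g. by "ajqsq"), so nothing is freed.
Nodes removed: 0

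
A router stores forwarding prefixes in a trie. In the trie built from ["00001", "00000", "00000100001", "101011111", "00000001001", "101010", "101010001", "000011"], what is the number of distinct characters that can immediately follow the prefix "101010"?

1

Follow the path "101010" to its node, then look at its outgoing edges.
Distinct next characters after "101010": 0.
That node has 1 child edge.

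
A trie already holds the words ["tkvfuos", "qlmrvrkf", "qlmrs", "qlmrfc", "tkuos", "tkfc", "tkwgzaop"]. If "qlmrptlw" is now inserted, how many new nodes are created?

"qlmr" is already a path in the trie; the remaining "ptlw" must be added.
Each of the 4 remaining characters creates one node.

4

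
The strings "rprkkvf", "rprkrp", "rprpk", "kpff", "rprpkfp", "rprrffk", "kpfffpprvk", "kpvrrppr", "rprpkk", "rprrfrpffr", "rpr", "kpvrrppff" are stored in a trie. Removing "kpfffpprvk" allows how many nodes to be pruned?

6

Walk "kpfffpprvk" from the leaf back toward the root, removing each node that no remaining word uses.
The suffix "fpprvk" (6 nodes) is used only by "kpfffpprvk"; "kpff" is itself a stored word, so pruning stops there.
Nodes removed: 6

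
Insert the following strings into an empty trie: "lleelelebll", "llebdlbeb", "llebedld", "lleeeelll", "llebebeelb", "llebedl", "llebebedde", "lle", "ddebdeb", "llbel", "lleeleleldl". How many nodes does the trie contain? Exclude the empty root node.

Count nodes per top-level branch (shared prefixes stored once):
  'd'-branch (ddebdeb): 7 nodes
  'l'-branch (llbel, lle, llebdlbeb, llebebedde, llebebeelb, llebedl, llebedld, lleeeelll, lleelelebll, lleeleleldl): 40 nodes
Sum: 47

47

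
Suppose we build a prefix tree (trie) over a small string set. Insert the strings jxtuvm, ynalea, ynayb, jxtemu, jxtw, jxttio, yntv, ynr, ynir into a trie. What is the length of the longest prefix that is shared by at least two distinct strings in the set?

Look for the deepest trie node that still has at least two words in its subtree.
"jxtemu" and "jxttio" agree on "jxt" (3 characters) before diverging; nothing deeper is shared.
Longest shared-prefix length: 3

3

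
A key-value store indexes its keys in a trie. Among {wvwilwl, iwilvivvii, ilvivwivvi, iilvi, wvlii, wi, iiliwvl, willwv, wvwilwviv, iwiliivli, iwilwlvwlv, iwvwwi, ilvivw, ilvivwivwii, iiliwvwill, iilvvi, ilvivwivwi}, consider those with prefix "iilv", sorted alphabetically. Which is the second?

DFS of the "iilv" subtree visits, in order: "iilvi", "iilvvi"
Position 2: iilvvi

iilvvi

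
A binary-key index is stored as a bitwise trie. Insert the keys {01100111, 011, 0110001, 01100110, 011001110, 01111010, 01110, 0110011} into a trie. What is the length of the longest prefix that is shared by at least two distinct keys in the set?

8

Equivalently: take the maximum, over all pairs, of their longest common prefix length.
"01100111" and "011001110" agree on "01100111" (8 characters) before diverging; nothing deeper is shared.
Longest shared-prefix length: 8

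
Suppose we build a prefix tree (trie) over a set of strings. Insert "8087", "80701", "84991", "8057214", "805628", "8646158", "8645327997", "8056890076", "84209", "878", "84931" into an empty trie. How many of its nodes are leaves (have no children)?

11

A leaf is a node with no children — equivalently, the end of a word that is not a proper prefix of any other stored word.
Those words: "805628", "8056890076", "8057214", "80701", "8087", "84209", "84931", "84991", "8645327997", "8646158", "878"
Leaf count: 11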